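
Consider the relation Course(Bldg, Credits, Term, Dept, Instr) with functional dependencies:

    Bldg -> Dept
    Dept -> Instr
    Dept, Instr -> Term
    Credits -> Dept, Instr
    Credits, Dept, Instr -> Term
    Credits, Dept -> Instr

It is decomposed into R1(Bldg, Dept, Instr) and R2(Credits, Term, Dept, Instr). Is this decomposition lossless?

No

Common attributes: R1 ∩ R2 = {Dept, Instr}.
Closure of {Dept, Instr}: Dept, Instr → Term applies, adding Term. So (Dept, Instr)⁺ = {Term, Dept, Instr}.
The closure contains neither all of R1 = {Bldg, Dept, Instr} nor all of R2 = {Credits, Term, Dept, Instr}, so the common attributes are not a superkey of either fragment. The join is lossy.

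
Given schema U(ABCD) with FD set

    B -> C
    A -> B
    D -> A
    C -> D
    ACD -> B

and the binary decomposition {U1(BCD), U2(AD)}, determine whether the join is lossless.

Common attributes: U1 ∩ U2 = {D}.
Closure of {D}: D → A applies, adding A; A → B applies, adding B; B → C applies, adding C. So (D)⁺ = {ABCD}.
This closure contains every attribute of U1, so U1 ∩ U2 → U1. The join is lossless.

Yes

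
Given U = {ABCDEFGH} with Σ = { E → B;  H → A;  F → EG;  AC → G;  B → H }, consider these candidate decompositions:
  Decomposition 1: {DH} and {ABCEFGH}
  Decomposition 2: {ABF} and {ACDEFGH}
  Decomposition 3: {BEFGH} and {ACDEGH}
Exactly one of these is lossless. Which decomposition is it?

Decomposition 2

Decomposition 1: common = {H}, closure = {AH} → lossy.
Decomposition 2: common = {AF}, closure = {ABEFGH} → lossless.
Decomposition 3: common = {EGH}, closure = {ABEGH} → lossy.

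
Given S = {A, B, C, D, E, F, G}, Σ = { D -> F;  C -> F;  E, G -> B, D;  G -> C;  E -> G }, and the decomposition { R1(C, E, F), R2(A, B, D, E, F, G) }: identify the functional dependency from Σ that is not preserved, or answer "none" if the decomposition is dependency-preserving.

Check G → C: no single fragment contains all of {C, G}, and the restricted closure of {G} across the fragments never reaches {C}.
D → F is preserved.
C → F is preserved.
E, G → B, D is preserved.
E → G is preserved.

G -> C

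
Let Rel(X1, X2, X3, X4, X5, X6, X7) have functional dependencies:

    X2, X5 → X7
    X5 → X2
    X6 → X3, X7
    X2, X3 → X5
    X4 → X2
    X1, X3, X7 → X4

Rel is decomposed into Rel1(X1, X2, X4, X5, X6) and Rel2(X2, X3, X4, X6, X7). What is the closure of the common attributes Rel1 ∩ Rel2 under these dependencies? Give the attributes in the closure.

X2, X3, X4, X5, X6, X7

Rel1 ∩ Rel2 = {X2, X4, X6}.
X6 → X3, X7 applies, adding X3, X7
X2, X3 → X5 applies, adding X5
Closure: {X2, X3, X4, X5, X6, X7}.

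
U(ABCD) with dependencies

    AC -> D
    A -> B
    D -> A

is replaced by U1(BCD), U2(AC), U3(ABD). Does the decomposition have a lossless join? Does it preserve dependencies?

lossless but not dependency-preserving

Lossless test (chase): Rows 2 and 3 agree on A; apply A→B and equate their B entries. Rows 1 and 3 agree on D; apply D→A and equate their A entries. Rows 1 and 2 agree on AC; apply AC→D and equate their D entries. Row 1 is now all distinguished symbols — the join is lossless.
Dependency preservation: the restricted closure of {AC} across the fragments never reaches {D}, so AC → D cannot be enforced without a join — not preserved.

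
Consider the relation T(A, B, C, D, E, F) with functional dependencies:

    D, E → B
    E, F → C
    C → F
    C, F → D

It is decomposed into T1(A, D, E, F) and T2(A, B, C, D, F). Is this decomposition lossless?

No

Common attributes: T1 ∩ T2 = {A, D, F}.
No dependency enlarges {A, D, F}, so (A, D, F)⁺ = {A, D, F}.
The closure contains neither all of T1 = {A, D, E, F} nor all of T2 = {A, B, C, D, F}, so the common attributes are not a superkey of either fragment. The join is lossy.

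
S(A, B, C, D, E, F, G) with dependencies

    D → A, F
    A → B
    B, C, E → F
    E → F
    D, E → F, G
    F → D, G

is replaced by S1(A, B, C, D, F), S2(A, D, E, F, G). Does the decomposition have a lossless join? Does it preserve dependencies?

lossy but dependency-preserving

Lossless test: (A, D, F)⁺ = {A, B, D, F, G}, which is a superkey of neither fragment — lossy.
Dependency preservation: B, C, E → F is not contained in any single fragment, but the restricted closure of its left-hand side across the fragments still reaches the right-hand side; the remaining FDs each lie inside some fragment. All dependencies are preserved.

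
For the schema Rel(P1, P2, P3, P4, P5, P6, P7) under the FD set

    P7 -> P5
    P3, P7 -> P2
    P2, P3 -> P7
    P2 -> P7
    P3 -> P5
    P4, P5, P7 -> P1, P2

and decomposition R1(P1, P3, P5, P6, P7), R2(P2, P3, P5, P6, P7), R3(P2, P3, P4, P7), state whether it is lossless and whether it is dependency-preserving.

lossy and not dependency-preserving

Lossless test (chase): Rows 1 and 3 agree on P7; apply P7→P5 and equate their P5 entries. Rows 1 and 2 agree on P3, P7; apply P3, P7→P2 and equate their P2 entries. No row becomes fully distinguished — the join is lossy.
Dependency preservation: the restricted closure of {P4, P5, P7} across the fragments never reaches {P1, P2}, so P4, P5, P7 → P1, P2 cannot be enforced without a join — not preserved.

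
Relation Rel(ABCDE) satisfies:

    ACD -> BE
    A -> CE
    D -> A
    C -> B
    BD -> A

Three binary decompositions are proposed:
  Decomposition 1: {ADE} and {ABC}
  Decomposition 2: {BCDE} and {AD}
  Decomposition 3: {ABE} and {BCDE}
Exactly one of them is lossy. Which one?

Decomposition 3

Decomposition 1: common = {A}, closure = {ABCE} → lossless.
Decomposition 2: common = {D}, closure = {ABCDE} → lossless.
Decomposition 3: common = {BE}, closure = {BE} → lossy.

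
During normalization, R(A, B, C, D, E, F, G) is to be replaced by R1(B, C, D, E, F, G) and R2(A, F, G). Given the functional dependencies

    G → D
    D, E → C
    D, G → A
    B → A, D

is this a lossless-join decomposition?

Common attributes: R1 ∩ R2 = {F, G}.
Closure of {F, G}: G → D applies, adding D; D, G → A applies, adding A. So (F, G)⁺ = {A, D, F, G}.
This closure contains every attribute of R2, so R1 ∩ R2 → R2. The join is lossless.

Yes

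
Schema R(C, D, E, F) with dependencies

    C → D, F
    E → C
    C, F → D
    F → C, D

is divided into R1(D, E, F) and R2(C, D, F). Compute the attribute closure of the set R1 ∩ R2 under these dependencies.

R1 ∩ R2 = {D, F}.
F → C, D applies, adding C
Closure: {C, D, F}.

C, D, F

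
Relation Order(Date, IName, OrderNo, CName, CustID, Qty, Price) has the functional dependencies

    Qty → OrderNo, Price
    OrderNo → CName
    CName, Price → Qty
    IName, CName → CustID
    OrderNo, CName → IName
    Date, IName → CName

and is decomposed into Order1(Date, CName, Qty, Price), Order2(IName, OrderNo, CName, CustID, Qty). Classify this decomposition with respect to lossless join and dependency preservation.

lossless but not dependency-preserving

Lossless test: (CName, Qty)⁺ = {IName, OrderNo, CName, CustID, Qty, Price}, which contains all of one fragment — lossless.
Dependency preservation: the restricted closure of {Date, IName} across the fragments never reaches {CName}, so Date, IName → CName cannot be enforced without a join — not preserved.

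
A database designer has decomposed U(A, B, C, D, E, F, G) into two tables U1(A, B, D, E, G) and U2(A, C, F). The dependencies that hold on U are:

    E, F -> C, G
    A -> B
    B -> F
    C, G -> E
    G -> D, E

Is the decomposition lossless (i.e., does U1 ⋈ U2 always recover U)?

Common attributes: U1 ∩ U2 = {A}.
Closure of {A}: A → B applies, adding B; B → F applies, adding F. So (A)⁺ = {A, B, F}.
The closure contains neither all of U1 = {A, B, D, E, G} nor all of U2 = {A, C, F}, so the common attributes are not a superkey of either fragment. The join is lossy.

No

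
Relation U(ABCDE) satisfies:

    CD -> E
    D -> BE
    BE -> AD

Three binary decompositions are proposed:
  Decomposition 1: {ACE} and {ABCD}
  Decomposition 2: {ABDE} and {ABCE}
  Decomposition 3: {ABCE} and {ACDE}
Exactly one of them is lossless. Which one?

Decomposition 1: common = {AC}, closure = {AC} → lossy.
Decomposition 2: common = {ABE}, closure = {ABDE} → lossless.
Decomposition 3: common = {ACE}, closure = {ACE} → lossy.

Decomposition 2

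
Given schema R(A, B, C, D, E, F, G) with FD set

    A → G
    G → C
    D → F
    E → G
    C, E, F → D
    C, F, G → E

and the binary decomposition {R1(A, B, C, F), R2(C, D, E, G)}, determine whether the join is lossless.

Common attributes: R1 ∩ R2 = {C}.
No dependency enlarges {C}, so (C)⁺ = {C}.
The closure contains neither all of R1 = {A, B, C, F} nor all of R2 = {C, D, E, G}, so the common attributes are not a superkey of either fragment. The join is lossy.

No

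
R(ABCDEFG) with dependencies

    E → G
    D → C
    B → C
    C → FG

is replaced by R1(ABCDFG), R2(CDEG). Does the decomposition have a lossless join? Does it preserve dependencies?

Lossless test: (CDG)⁺ = {CDFG}, which is a superkey of neither fragment — lossy.
Dependency preservation: every FD's attributes lie within a single fragment, so each can be enforced locally — preserved.

lossy but dependency-preserving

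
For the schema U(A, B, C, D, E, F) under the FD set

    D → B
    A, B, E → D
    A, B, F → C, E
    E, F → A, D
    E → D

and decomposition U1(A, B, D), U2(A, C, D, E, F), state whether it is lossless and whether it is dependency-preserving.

lossless but not dependency-preserving

Lossless test: (A, D)⁺ = {A, B, D}, which contains all of one fragment — lossless.
Dependency preservation: the restricted closure of {A, B, F} across the fragments never reaches {C, E}, so A, B, F → C, E cannot be enforced without a join — not preserved.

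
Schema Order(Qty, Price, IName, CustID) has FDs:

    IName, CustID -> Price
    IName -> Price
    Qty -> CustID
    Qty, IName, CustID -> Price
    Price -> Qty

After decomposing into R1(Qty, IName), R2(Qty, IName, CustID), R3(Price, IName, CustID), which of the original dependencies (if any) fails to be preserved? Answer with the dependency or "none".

Price -> Qty

Check Price → Qty: no single fragment contains all of {Qty, Price}, and the restricted closure of {Price} across the fragments never reaches {Qty}.
IName, CustID → Price is preserved.
IName → Price is preserved.
Qty → CustID is preserved.
Qty, IName, CustID → Price is preserved.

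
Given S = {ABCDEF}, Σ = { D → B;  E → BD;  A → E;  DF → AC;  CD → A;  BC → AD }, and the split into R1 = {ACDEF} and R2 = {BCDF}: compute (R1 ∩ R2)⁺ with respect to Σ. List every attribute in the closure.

ABCDEF

R1 ∩ R2 = {CDF}.
D → B applies, adding B
DF → AC applies, adding A
A → E applies, adding E
Closure: {ABCDEF}.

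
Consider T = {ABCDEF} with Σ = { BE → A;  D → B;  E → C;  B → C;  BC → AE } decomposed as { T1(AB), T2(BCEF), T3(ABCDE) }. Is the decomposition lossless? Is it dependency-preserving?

Lossless test (chase): Rows 2 and 3 agree on BE; apply BE→A and equate their A entries. Rows 1 and 2 agree on B; apply B→C and equate their C entries. Rows 1 and 2 agree on BC; apply BC→AE and equate their AE entries. No row becomes fully distinguished — the join is lossy.
Dependency preservation: every FD's attributes lie within a single fragment, so each can be enforced locally — preserved.

lossy but dependency-preserving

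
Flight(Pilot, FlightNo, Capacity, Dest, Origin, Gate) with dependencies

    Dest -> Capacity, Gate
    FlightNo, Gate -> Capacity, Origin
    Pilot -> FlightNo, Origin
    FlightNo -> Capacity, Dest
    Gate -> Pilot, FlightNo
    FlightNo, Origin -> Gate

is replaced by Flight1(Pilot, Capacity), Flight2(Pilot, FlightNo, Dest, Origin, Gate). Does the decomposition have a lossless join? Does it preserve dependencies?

lossless and dependency-preserving

Lossless test: (Pilot)⁺ = {Pilot, FlightNo, Capacity, Dest, Origin, Gate}, which contains all of one fragment — lossless.
Dependency preservation: Dest → Capacity, Gate; FlightNo, Gate → Capacity, Origin; FlightNo → Capacity, Dest are not contained in any single fragment, but the restricted closure of each left-hand side across the fragments still reaches the right-hand side; the remaining FDs each lie inside some fragment. All dependencies are preserved.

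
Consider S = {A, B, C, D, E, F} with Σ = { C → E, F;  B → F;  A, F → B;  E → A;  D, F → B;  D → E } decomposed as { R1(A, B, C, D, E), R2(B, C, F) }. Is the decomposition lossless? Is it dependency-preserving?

Lossless test: (B, C)⁺ = {A, B, C, E, F}, which contains all of one fragment — lossless.
Dependency preservation: the restricted closure of {A, F} across the fragments never reaches {B}, so A, F → B cannot be enforced without a join — not preserved.

lossless but not dependency-preserving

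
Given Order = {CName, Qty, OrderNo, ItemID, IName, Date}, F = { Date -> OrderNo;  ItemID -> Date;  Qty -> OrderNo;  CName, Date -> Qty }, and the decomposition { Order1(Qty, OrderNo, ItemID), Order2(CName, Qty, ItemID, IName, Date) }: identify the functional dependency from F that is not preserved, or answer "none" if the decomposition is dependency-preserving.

Date -> OrderNo

Check Date → OrderNo: no single fragment contains all of {OrderNo, Date}, and the restricted closure of {Date} across the fragments never reaches {OrderNo}.
ItemID → Date is preserved.
Qty → OrderNo is preserved.
CName, Date → Qty is preserved.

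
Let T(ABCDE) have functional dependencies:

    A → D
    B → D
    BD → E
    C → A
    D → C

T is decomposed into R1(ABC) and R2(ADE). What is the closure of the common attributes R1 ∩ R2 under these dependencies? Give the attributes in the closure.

ACD

R1 ∩ R2 = {A}.
A → D applies, adding D
D → C applies, adding C
Closure: {ACD}.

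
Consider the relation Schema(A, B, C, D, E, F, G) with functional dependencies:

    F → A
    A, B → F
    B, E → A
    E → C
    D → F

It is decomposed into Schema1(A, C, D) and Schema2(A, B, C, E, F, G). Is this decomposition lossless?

No

Common attributes: Schema1 ∩ Schema2 = {A, C}.
No dependency enlarges {A, C}, so (A, C)⁺ = {A, C}.
The closure contains neither all of Schema1 = {A, C, D} nor all of Schema2 = {A, B, C, E, F, G}, so the common attributes are not a superkey of either fragment. The join is lossy.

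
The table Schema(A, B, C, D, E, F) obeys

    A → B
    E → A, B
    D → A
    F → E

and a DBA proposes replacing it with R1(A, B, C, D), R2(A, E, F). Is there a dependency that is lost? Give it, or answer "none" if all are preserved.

A → B lies within R1.
E → A, B: restricted closure across fragments reaches A, B.
D → A lies within R1.
F → E lies within R2.
Every dependency is enforceable on the fragments, so the decomposition is dependency-preserving.

none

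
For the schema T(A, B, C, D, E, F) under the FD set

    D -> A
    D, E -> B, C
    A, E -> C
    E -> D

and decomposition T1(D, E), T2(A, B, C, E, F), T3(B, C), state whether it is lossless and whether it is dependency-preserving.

lossless but not dependency-preserving

Lossless test (chase): Rows 1 and 2 agree on E; apply E→D and equate their D entries. Rows 1 and 2 agree on D; apply D→A and equate their A entries. Rows 1 and 2 agree on D, E; apply D, E→B, C and equate their B, C entries. Row 2 is now all distinguished symbols — the join is lossless.
Dependency preservation: the restricted closure of {D} across the fragments never reaches {A}, so D → A cannot be enforced without a join — not preserved.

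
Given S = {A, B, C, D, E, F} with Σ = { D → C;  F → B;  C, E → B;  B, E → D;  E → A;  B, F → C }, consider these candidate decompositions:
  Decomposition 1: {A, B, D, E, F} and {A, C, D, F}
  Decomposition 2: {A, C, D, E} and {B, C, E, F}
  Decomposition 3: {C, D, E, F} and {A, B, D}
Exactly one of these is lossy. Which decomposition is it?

Decomposition 1: common = {A, D, F}, closure = {A, B, C, D, F} → lossless.
Decomposition 2: common = {C, E}, closure = {A, B, C, D, E} → lossless.
Decomposition 3: common = {D}, closure = {C, D} → lossy.

Decomposition 3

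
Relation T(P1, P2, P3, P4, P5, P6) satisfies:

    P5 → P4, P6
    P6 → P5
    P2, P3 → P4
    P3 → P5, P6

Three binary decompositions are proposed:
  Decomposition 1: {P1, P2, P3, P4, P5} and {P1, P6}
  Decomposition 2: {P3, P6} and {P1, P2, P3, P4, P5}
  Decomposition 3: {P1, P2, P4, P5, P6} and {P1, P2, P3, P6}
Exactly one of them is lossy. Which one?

Decomposition 1: common = {P1}, closure = {P1} → lossy.
Decomposition 2: common = {P3}, closure = {P3, P4, P5, P6} → lossless.
Decomposition 3: common = {P1, P2, P6}, closure = {P1, P2, P4, P5, P6} → lossless.

Decomposition 1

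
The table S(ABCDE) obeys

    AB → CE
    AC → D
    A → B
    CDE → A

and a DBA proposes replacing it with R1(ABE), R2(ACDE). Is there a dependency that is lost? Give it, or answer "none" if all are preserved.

AB → CE: restricted closure across fragments reaches CE.
AC → D lies within R2.
A → B lies within R1.
CDE → A lies within R2.
Every dependency is enforceable on the fragments, so the decomposition is dependency-preserving.

none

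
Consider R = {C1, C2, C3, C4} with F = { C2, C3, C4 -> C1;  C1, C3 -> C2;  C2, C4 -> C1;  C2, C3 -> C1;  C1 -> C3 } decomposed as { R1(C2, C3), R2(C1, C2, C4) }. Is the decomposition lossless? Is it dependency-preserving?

Lossless test: (C2)⁺ = {C2}, which is a superkey of neither fragment — lossy.
Dependency preservation: the restricted closure of {C2, C3} across the fragments never reaches {C1}, so C2, C3 → C1 cannot be enforced without a join — not preserved.

lossy and not dependency-preserving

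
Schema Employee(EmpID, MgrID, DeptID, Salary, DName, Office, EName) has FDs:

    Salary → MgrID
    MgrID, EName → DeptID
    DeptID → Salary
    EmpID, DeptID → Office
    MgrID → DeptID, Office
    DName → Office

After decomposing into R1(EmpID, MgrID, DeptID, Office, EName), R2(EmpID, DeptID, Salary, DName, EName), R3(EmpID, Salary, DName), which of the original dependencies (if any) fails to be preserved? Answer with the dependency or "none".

DName → Office

Check DName → Office: no single fragment contains all of {DName, Office}, and the restricted closure of {DName} across the fragments never reaches {Office}.
Salary → MgrID is preserved.
MgrID, EName → DeptID is preserved.
DeptID → Salary is preserved.
EmpID, DeptID → Office is preserved.
MgrID → DeptID, Office is preserved.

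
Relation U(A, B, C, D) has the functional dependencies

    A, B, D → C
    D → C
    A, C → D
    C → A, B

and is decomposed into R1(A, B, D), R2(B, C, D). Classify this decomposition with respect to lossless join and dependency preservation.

lossless and dependency-preserving

Lossless test: (B, D)⁺ = {A, B, C, D}, which contains all of one fragment — lossless.
Dependency preservation: A, B, D → C; A, C → D; C → A, B are not contained in any single fragment, but the restricted closure of each left-hand side across the fragments still reaches the right-hand side; the remaining FDs each lie inside some fragment. All dependencies are preserved.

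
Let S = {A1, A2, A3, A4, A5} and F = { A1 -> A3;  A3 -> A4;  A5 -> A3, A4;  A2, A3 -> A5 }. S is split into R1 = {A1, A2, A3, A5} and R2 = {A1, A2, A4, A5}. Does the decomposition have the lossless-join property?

Yes

Common attributes: R1 ∩ R2 = {A1, A2, A5}.
Closure of {A1, A2, A5}: A1 → A3 applies, adding A3; A3 → A4 applies, adding A4. So (A1, A2, A5)⁺ = {A1, A2, A3, A4, A5}.
This closure contains every attribute of R1, so R1 ∩ R2 → R1. The join is lossless.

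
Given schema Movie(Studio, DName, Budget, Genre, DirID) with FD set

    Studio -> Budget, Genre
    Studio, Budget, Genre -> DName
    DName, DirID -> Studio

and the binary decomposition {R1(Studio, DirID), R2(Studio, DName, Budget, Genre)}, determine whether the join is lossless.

Yes

Common attributes: R1 ∩ R2 = {Studio}.
Closure of {Studio}: Studio → Budget, Genre applies, adding Budget, Genre; Studio, Budget, Genre → DName applies, adding DName. So (Studio)⁺ = {Studio, DName, Budget, Genre}.
This closure contains every attribute of R2, so R1 ∩ R2 → R2. The join is lossless.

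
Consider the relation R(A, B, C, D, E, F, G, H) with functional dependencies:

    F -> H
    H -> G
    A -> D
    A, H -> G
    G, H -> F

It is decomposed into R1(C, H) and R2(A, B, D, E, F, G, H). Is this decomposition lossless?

Common attributes: R1 ∩ R2 = {H}.
Closure of {H}: H → G applies, adding G; G, H → F applies, adding F. So (H)⁺ = {F, G, H}.
The closure contains neither all of R1 = {C, H} nor all of R2 = {A, B, D, E, F, G, H}, so the common attributes are not a superkey of either fragment. The join is lossy.

No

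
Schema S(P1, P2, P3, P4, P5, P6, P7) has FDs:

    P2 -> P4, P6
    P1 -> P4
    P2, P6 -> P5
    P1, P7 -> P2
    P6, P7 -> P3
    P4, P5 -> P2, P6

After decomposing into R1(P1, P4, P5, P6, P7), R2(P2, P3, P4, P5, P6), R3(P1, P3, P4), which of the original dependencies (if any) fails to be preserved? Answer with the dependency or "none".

Check P6, P7 → P3: no single fragment contains all of {P3, P6, P7}, and the restricted closure of {P6, P7} across the fragments never reaches {P3}.
P2 → P4, P6 is preserved.
P1 → P4 is preserved.
P2, P6 → P5 is preserved.
P1, P7 → P2 is preserved.
P4, P5 → P2, P6 is preserved.

P6, P7 -> P3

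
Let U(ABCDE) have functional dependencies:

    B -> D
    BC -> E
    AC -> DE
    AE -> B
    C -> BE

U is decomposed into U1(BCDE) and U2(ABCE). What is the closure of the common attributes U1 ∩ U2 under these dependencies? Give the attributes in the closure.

BCDE

U1 ∩ U2 = {BCE}.
B → D applies, adding D
Closure: {BCDE}.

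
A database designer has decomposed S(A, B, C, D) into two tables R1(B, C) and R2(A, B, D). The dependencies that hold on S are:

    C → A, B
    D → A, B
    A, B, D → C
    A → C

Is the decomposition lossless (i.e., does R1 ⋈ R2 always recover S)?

Common attributes: R1 ∩ R2 = {B}.
No dependency enlarges {B}, so (B)⁺ = {B}.
The closure contains neither all of R1 = {B, C} nor all of R2 = {A, B, D}, so the common attributes are not a superkey of either fragment. The join is lossy.

No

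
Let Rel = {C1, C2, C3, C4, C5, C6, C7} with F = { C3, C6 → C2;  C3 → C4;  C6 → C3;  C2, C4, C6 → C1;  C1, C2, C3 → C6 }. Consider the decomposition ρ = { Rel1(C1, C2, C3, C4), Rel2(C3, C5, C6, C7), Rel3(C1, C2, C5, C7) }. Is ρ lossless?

No

Chase test. Columns are C1, C2, C3, C4, C5, C6, C7; row i has aⱼ where attribute j ∈ Reli, else bᵢⱼ.
Initial tableau (one row per fragment):
  row 1: a1 a2 a3 a4 b15 b16 b17
  row 2: b21 b22 a3 b24 a5 a6 a7
  row 3: a1 a2 b33 b34 a5 b36 a7
Rows 1 and 2 agree on C3; apply C3→C4 and equate their C4 entries.
No row becomes fully distinguished — the join is lossy.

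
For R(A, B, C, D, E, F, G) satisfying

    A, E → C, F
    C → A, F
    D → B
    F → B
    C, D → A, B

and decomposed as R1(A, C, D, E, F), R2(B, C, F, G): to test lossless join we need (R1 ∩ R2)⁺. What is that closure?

R1 ∩ R2 = {C, F}.
C → A, F applies, adding A
F → B applies, adding B
Closure: {A, B, C, F}.

A, B, C, F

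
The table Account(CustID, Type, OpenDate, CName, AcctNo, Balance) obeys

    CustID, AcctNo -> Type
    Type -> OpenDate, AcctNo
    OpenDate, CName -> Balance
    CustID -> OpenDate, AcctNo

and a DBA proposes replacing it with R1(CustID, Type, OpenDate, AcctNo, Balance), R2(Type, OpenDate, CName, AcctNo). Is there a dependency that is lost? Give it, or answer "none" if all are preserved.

Check OpenDate, CName → Balance: no single fragment contains all of {OpenDate, CName, Balance}, and the restricted closure of {OpenDate, CName} across the fragments never reaches {Balance}.
CustID, AcctNo → Type is preserved.
Type → OpenDate, AcctNo is preserved.
CustID → OpenDate, AcctNo is preserved.

OpenDate, CName -> Balance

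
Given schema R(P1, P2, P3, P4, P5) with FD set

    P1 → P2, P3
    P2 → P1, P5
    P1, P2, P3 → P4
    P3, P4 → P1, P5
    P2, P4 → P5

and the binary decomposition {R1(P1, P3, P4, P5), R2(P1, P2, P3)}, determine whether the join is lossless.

Yes

Common attributes: R1 ∩ R2 = {P1, P3}.
Closure of {P1, P3}: P1 → P2, P3 applies, adding P2; P2 → P1, P5 applies, adding P5; P1, P2, P3 → P4 applies, adding P4. So (P1, P3)⁺ = {P1, P2, P3, P4, P5}.
This closure contains every attribute of R1, so R1 ∩ R2 → R1. The join is lossless.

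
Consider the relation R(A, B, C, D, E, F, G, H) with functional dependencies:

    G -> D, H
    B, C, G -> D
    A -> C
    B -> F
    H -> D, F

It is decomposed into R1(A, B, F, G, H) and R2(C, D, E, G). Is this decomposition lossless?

No

Common attributes: R1 ∩ R2 = {G}.
Closure of {G}: G → D, H applies, adding D, H; H → D, F applies, adding F. So (G)⁺ = {D, F, G, H}.
The closure contains neither all of R1 = {A, B, F, G, H} nor all of R2 = {C, D, E, G}, so the common attributes are not a superkey of either fragment. The join is lossy.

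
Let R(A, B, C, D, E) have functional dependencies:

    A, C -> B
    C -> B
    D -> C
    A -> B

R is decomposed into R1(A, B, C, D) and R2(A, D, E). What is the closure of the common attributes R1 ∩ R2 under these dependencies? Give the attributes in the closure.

R1 ∩ R2 = {A, D}.
D → C applies, adding C
A → B applies, adding B
Closure: {A, B, C, D}.

A, B, C, D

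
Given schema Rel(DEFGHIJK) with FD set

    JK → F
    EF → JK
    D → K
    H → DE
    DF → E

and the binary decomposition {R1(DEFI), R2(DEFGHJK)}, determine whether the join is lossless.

Common attributes: R1 ∩ R2 = {DEF}.
Closure of {DEF}: EF → JK applies, adding JK. So (DEF)⁺ = {DEFJK}.
The closure contains neither all of R1 = {DEFI} nor all of R2 = {DEFGHJK}, so the common attributes are not a superkey of either fragment. The join is lossy.

No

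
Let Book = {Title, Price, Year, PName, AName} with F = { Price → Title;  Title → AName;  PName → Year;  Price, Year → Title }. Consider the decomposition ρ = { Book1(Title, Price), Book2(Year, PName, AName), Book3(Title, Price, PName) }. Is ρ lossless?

No

Chase test. Columns are Title, Price, Year, PName, AName; row i has aⱼ where attribute j ∈ Booki, else bᵢⱼ.
Initial tableau (one row per fragment):
  row 1: a1 a2 b13 b14 b15
  row 2: b21 b22 a3 a4 a5
  row 3: a1 a2 b33 a4 b35
Rows 1 and 3 agree on Title; apply Title→AName and equate their AName entries.
Rows 2 and 3 agree on PName; apply PName→Year and equate their Year entries.
No row becomes fully distinguished — the join is lossy.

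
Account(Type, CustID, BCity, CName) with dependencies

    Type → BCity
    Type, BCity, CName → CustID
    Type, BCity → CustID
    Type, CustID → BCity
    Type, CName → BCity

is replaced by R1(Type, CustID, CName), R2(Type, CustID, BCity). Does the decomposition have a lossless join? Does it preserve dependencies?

lossless and dependency-preserving

Lossless test: (Type, CustID)⁺ = {Type, CustID, BCity}, which contains all of one fragment — lossless.
Dependency preservation: Type, BCity, CName → CustID; Type, CName → BCity are not contained in any single fragment, but the restricted closure of each left-hand side across the fragments still reaches the right-hand side; the remaining FDs each lie inside some fragment. All dependencies are preserved.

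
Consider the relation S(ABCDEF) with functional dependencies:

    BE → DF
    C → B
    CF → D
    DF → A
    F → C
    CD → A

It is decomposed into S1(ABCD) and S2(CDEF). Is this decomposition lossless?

Yes

Common attributes: S1 ∩ S2 = {CD}.
Closure of {CD}: C → B applies, adding B; CD → A applies, adding A. So (CD)⁺ = {ABCD}.
This closure contains every attribute of S1, so S1 ∩ S2 → S1. The join is lossless.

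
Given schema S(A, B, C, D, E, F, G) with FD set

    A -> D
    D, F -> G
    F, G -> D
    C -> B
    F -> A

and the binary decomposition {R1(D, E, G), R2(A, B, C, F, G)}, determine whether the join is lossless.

Common attributes: R1 ∩ R2 = {G}.
No dependency enlarges {G}, so (G)⁺ = {G}.
The closure contains neither all of R1 = {D, E, G} nor all of R2 = {A, B, C, F, G}, so the common attributes are not a superkey of either fragment. The join is lossy.

No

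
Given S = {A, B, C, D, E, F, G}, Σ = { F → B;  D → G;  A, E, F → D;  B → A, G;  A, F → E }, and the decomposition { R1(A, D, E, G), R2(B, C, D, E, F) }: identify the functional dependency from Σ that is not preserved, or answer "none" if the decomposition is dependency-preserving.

Check B → A, G: no single fragment contains all of {A, B, G}, and the restricted closure of {B} across the fragments never reaches {A, G}.
F → B is preserved.
D → G is preserved.
A, E, F → D is preserved.
A, F → E is preserved.

B → A, G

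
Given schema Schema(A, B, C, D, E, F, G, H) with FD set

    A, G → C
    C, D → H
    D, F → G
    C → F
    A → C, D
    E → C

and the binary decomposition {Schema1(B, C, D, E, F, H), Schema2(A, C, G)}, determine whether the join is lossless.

Common attributes: Schema1 ∩ Schema2 = {C}.
Closure of {C}: C → F applies, adding F. So (C)⁺ = {C, F}.
The closure contains neither all of Schema1 = {B, C, D, E, F, H} nor all of Schema2 = {A, C, G}, so the common attributes are not a superkey of either fragment. The join is lossy.

No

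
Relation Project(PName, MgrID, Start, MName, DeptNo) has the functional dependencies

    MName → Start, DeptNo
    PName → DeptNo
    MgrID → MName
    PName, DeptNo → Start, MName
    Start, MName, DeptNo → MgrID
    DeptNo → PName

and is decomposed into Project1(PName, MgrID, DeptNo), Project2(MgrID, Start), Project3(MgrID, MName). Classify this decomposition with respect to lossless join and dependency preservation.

Lossless test (chase): Rows 1 and 2 agree on MgrID; apply MgrID→MName and equate their MName entries. Rows 1 and 3 agree on MgrID; apply MgrID→MName and equate their MName entries. Rows 1 and 2 agree on MName; apply MName→Start, DeptNo and equate their Start, DeptNo entries. Rows 1 and 3 agree on MName; apply MName→Start, DeptNo and equate their Start, DeptNo entries. Rows 1 and 2 agree on DeptNo; apply DeptNo→PName and equate their PName entries. Rows 1 and 3 agree on DeptNo; apply DeptNo→PName and equate their PName entries. Row 1 is now all distinguished symbols — the join is lossless.
Dependency preservation: MName → Start, DeptNo; PName, DeptNo → Start, MName; Start, MName, DeptNo → MgrID are not contained in any single fragment, but the restricted closure of each left-hand side across the fragments still reaches the right-hand side; the remaining FDs each lie inside some fragment. All dependencies are preserved.

lossless and dependency-preserving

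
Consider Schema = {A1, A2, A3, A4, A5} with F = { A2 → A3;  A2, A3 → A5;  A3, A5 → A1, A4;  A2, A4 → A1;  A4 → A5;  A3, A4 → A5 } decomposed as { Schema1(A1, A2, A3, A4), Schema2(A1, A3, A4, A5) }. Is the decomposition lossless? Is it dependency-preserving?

Lossless test: (A1, A3, A4)⁺ = {A1, A3, A4, A5}, which contains all of one fragment — lossless.
Dependency preservation: A2, A3 → A5 is not contained in any single fragment, but the restricted closure of its left-hand side across the fragments still reaches the right-hand side; the remaining FDs each lie inside some fragment. All dependencies are preserved.

lossless and dependency-preserving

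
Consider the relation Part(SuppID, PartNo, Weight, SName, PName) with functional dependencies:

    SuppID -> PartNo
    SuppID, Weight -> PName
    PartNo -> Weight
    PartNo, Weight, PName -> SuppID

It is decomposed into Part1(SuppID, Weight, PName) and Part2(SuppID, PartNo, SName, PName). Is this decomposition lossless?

Common attributes: Part1 ∩ Part2 = {SuppID, PName}.
Closure of {SuppID, PName}: SuppID → PartNo applies, adding PartNo; PartNo → Weight applies, adding Weight. So (SuppID, PName)⁺ = {SuppID, PartNo, Weight, PName}.
This closure contains every attribute of Part1, so Part1 ∩ Part2 → Part1. The join is lossless.

Yes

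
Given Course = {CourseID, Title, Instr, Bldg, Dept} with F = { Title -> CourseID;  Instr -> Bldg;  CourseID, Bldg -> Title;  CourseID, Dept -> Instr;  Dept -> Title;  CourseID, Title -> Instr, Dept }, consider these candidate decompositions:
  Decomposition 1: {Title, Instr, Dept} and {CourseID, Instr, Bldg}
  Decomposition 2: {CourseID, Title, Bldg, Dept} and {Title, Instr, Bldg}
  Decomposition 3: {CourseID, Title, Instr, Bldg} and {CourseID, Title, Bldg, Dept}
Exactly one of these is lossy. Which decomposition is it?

Decomposition 1

Decomposition 1: common = {Instr}, closure = {Instr, Bldg} → lossy.
Decomposition 2: common = {Title, Bldg}, closure = {CourseID, Title, Instr, Bldg, Dept} → lossless.
Decomposition 3: common = {CourseID, Title, Bldg}, closure = {CourseID, Title, Instr, Bldg, Dept} → lossless.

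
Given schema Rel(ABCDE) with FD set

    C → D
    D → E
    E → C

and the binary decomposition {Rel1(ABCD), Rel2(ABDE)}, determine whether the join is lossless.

Common attributes: Rel1 ∩ Rel2 = {ABD}.
Closure of {ABD}: D → E applies, adding E; E → C applies, adding C. So (ABD)⁺ = {ABCDE}.
This closure contains every attribute of Rel1, so Rel1 ∩ Rel2 → Rel1. The join is lossless.

Yes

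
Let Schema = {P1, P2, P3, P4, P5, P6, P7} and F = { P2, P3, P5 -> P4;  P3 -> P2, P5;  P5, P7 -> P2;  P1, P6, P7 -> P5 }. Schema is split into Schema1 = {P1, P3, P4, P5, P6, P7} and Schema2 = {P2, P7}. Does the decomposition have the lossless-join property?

No

Common attributes: Schema1 ∩ Schema2 = {P7}.
No dependency enlarges {P7}, so (P7)⁺ = {P7}.
The closure contains neither all of Schema1 = {P1, P3, P4, P5, P6, P7} nor all of Schema2 = {P2, P7}, so the common attributes are not a superkey of either fragment. The join is lossy.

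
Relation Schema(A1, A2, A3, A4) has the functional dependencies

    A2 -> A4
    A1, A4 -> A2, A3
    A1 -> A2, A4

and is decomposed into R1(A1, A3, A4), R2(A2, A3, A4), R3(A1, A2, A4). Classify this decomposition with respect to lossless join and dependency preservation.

lossless and dependency-preserving

Lossless test (chase): Rows 1 and 3 agree on A1, A4; apply A1, A4→A2, A3 and equate their A2, A3 entries. Row 1 is now all distinguished symbols — the join is lossless.
Dependency preservation: A1, A4 → A2, A3 is not contained in any single fragment, but the restricted closure of its left-hand side across the fragments still reaches the right-hand side; the remaining FDs each lie inside some fragment. All dependencies are preserved.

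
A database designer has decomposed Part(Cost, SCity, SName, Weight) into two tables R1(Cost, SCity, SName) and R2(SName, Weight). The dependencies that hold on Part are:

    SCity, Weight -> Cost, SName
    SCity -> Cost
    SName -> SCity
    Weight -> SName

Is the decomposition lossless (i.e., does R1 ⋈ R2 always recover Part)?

Common attributes: R1 ∩ R2 = {SName}.
Closure of {SName}: SName → SCity applies, adding SCity; SCity → Cost applies, adding Cost. So (SName)⁺ = {Cost, SCity, SName}.
This closure contains every attribute of R1, so R1 ∩ R2 → R1. The join is lossless.

Yes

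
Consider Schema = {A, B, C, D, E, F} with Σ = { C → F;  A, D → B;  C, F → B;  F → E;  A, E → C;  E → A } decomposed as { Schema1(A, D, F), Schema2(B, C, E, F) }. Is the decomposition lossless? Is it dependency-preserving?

lossless but not dependency-preserving

Lossless test: (F)⁺ = {A, B, C, E, F}, which contains all of one fragment — lossless.
Dependency preservation: the restricted closure of {A, D} across the fragments never reaches {B}, so A, D → B cannot be enforced without a join — not preserved.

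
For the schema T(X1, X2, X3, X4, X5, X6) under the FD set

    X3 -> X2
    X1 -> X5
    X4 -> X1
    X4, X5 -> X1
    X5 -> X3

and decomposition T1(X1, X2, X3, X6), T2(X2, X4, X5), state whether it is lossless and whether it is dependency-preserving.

Lossless test: (X2)⁺ = {X2}, which is a superkey of neither fragment — lossy.
Dependency preservation: the restricted closure of {X1} across the fragments never reaches {X5}, so X1 → X5 cannot be enforced without a join — not preserved.

lossy and not dependency-preserving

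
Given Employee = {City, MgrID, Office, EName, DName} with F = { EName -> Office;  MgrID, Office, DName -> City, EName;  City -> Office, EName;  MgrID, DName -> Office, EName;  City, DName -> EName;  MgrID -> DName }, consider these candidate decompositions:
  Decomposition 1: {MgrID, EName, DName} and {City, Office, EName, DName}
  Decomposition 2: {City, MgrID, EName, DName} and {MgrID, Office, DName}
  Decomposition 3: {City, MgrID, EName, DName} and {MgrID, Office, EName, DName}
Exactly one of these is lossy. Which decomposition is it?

Decomposition 1

Decomposition 1: common = {EName, DName}, closure = {Office, EName, DName} → lossy.
Decomposition 2: common = {MgrID, DName}, closure = {City, MgrID, Office, EName, DName} → lossless.
Decomposition 3: common = {MgrID, EName, DName}, closure = {City, MgrID, Office, EName, DName} → lossless.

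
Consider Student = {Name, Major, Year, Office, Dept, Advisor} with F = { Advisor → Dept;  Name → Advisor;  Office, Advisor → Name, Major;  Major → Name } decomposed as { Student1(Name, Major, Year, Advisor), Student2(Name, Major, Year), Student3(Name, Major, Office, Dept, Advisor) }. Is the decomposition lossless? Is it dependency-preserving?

Lossless test (chase): Rows 1 and 3 agree on Advisor; apply Advisor→Dept and equate their Dept entries. Rows 1 and 2 agree on Name; apply Name→Advisor and equate their Advisor entries. Rows 1 and 2 agree on Advisor; apply Advisor→Dept and equate their Dept entries. No row becomes fully distinguished — the join is lossy.
Dependency preservation: every FD's attributes lie within a single fragment, so each can be enforced locally — preserved.

lossy but dependency-preserving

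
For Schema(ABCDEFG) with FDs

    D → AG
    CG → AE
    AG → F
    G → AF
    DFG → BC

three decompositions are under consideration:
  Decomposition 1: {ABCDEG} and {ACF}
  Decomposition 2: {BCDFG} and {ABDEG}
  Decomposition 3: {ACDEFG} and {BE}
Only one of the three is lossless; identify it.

Decomposition 2

Decomposition 1: common = {AC}, closure = {AC} → lossy.
Decomposition 2: common = {BDG}, closure = {ABCDEFG} → lossless.
Decomposition 3: common = {E}, closure = {E} → lossy.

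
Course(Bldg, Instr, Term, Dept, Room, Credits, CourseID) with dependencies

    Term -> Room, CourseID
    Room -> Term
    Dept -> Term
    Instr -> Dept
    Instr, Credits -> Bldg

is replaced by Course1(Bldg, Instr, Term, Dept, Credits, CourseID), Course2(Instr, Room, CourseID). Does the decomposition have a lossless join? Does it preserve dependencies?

Lossless test: (Instr, CourseID)⁺ = {Instr, Term, Dept, Room, CourseID}, which contains all of one fragment — lossless.
Dependency preservation: the restricted closure of {Term} across the fragments never reaches {Room, CourseID}, so Term → Room, CourseID cannot be enforced without a join — not preserved.

lossless but not dependency-preserving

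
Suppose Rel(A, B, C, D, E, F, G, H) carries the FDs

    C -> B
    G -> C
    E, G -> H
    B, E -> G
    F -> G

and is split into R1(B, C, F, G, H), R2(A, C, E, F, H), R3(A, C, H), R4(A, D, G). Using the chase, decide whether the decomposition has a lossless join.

Chase test. Columns are A, B, C, D, E, F, G, H; row i has aⱼ where attribute j ∈ Ri, else bᵢⱼ.
Initial tableau (one row per fragment):
  row 1: b11 a2 a3 b14 b15 a6 a7 a8
  row 2: a1 b22 a3 b24 a5 a6 b27 a8
  row 3: a1 b32 a3 b34 b35 b36 b37 a8
  row 4: a1 b42 b43 a4 b45 b46 a7 b48
Rows 1 and 2 agree on C; apply C→B and equate their B entries.
Rows 1 and 3 agree on C; apply C→B and equate their B entries.
Rows 1 and 4 agree on G; apply G→C and equate their C entries.
Rows 1 and 2 agree on F; apply F→G and equate their G entries.
Rows 1 and 4 agree on C; apply C→B and equate their B entries.
No row becomes fully distinguished — the join is lossy.

No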